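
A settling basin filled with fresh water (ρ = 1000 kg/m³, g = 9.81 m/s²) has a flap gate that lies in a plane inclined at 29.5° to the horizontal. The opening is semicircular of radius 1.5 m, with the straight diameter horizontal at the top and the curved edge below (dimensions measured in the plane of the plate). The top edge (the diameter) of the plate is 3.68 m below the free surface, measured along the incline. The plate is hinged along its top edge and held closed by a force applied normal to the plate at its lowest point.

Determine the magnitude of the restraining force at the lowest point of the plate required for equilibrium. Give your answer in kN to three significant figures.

γ = ρg = 1000 × 9.81 = 9810 N/m³ = 9.81 kN/m³.
Let θ = 29.5° be the plate's angle to the horizontal; measure y along the incline from where the plane meets the free surface. Vertical depth h = y·sinθ with sinθ = 0.492424.
The centroid of a semicircle lies 4r/(3π) = 0.63662 m from the diameter, here below the top edge, so y_c = 3.68 + 0.63662 = 4.31662 m and h_c = 4.31662 × 0.492424 = 2.12561 m.
A = πr²/2 = π × 1.5²/2 = 3.53429 m².
Resultant F = γ·h_c·A = 9.81 × 2.12561 × 3.53429 = 73.6978 kN.
I_c = (π/8 − 8/(9π))·r⁴ = 0.109757 × 1.5⁴ = 0.555645 m⁴.
Centre of pressure: y_p = y_c + I_c/(y_c·A) = 4.31662 + 0.555645/(4.31662 × 3.53429) = 4.31662 + 0.036421 = 4.35304 m along the plane.
The resultant acts 0.63662 + 0.036421 = 0.673041 m (along the plate) below the hinge at the top edge, so the moment about the hinge is M = F × 0.673041 = 73.6978 × 0.673041 = 49.6016 kN·m.
A normal force at the bottom, 1.5 m from the hinge, must supply this moment: P = 49.6016/1.5 = 33.0677 kN.

P ≈ 33.1 kN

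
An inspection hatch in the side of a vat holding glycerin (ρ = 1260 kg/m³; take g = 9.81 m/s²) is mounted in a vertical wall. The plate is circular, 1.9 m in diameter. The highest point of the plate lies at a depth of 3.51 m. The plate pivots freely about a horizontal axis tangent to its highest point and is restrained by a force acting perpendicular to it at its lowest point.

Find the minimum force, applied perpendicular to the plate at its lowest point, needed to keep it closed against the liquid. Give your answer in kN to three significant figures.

γ = ρg = 1260 × 9.81 / 1000 = 12.3606 kN/m³.
The centroid is at the centre, 0.95 m below the top of the plate, so the centroid depth is h_c = 3.51 + 0.95 = 4.46 m.
A = π(0.95)² = 2.83529 m².
Resultant F = γ·h_c·A = 12.3606 × 4.46 × 2.83529 = 156.305 kN.
I_c = πr⁴/4 = π × 0.95⁴/4 = 0.639712 m⁴.
Centre of pressure: y_p = y_c + I_c/(y_c·A) = 4.46 + 0.639712/(4.46 × 2.83529) = 4.46 + 0.0505885 = 4.51059 m along the plane.
The resultant acts 0.95 + 0.0505885 = 1.00059 m (along the plate) below the hinge at the top edge, so the moment about the hinge is M = F × 1.00059 = 156.305 × 1.00059 = 156.397 kN·m.
A normal force at the bottom, 1.9 m from the hinge, must supply this moment: P = 156.397/1.9 = 82.3142 kN.

P ≈ 82.3 kN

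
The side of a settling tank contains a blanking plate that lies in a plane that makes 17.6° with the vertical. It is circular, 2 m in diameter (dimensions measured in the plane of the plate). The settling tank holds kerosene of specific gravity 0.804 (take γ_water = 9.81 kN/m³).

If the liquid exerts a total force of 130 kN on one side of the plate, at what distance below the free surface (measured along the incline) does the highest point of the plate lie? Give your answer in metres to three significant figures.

γ = 0.804 × 9.81 = 7.88724 kN/m³.
A = π(1)² = 3.14159 m².
From F = γ·h_c·A, the centroid depth is h_c = 130/(7.88724 × 3.14159) = 5.24649 m.
The plate makes 17.6° with the vertical, i.e. θ = 90° − 17.6° = 72.4° to the horizontal. Measuring y along the incline from the free-surface line, vertical depth h = y·sinθ with sinθ = 0.953191.
Along the incline, y_c = h_c/sinθ = 5.24649/0.953191 = 5.50413 m.
The centroid is at the centre, 1 m below the top of the plate, so the highest point sits at y_top = 5.50413 − 1 = 4.50413 m along the incline.

y_top ≈ 4.50 m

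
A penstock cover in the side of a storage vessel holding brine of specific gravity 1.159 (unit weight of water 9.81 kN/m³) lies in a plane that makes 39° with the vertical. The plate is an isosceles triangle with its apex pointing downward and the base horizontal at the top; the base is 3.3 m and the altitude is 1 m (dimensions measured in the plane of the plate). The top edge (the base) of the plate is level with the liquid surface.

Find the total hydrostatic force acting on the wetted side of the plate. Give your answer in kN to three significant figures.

γ = 1.159 × 9.81 = 11.36979 kN/m³.
The plate makes 39° with the vertical, i.e. θ = 90° − 39° = 51° to the horizontal. Measuring y along the incline from the free-surface line, vertical depth h = y·sinθ with sinθ = 0.777146.
With the apex down, the centroid sits h/3 = 1/3 = 0.333333 m below the base (the top edge), so y_c = 0.333333 m and h_c = 0.333333 × 0.777146 = 0.259048 m.
A = ½ × 3.3 × 1 = 1.65 m².
Resultant F = γ·h_c·A = 11.36979 × 0.259048 × 1.65 = 4.85978 kN.

F ≈ 4.86 kN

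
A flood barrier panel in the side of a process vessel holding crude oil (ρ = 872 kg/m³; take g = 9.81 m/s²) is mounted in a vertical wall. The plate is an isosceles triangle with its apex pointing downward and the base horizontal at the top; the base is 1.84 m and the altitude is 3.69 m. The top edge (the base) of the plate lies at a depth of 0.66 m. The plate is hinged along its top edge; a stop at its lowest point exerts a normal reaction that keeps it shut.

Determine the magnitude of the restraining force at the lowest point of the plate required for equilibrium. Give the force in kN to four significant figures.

γ = ρg = 872 × 9.81 / 1000 = 8.55432 kN/m³.
With the apex down, the centroid sits h/3 = 3.69/3 = 1.23 m below the base (the top edge), so the centroid depth is h_c = 0.66 + 1.23 = 1.89 m.
A = ½ × 1.84 × 3.69 = 3.3948 m².
Resultant F = γ·h_c·A = 8.55432 × 1.89 × 3.3948 = 54.886 kN.
I_c = b·h³/36 = 1.84 × 3.69³/36 = 2.568 m⁴.
Centre of pressure: y_p = y_c + I_c/(y_c·A) = 1.89 + 2.568/(1.89 × 3.3948) = 1.89 + 0.400239 = 2.29024 m along the plane.
The resultant acts 1.23 + 0.400239 = 1.63024 m (along the plate) below the hinge at the top edge, so the moment about the hinge is M = F × 1.63024 = 54.886 × 1.63024 = 89.4774 kN·m.
A normal force at the bottom, 3.69 m from the hinge, must supply this moment: P = 89.4774/3.69 = 24.2486 kN.

P ≈ 24.25 kN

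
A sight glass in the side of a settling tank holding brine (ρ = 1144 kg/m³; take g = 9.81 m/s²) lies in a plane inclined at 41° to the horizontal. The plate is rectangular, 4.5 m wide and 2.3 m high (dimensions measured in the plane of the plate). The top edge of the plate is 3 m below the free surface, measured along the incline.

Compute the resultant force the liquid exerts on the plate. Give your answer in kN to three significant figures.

γ = ρg = 1144 × 9.81 / 1000 = 11.22264 kN/m³.
Let θ = 41° be the plate's angle to the horizontal; measure y along the incline from where the plane meets the free surface. Vertical depth h = y·sinθ with sinθ = 0.656059.
The centroid lies 2.3/2 = 1.15 m below the top edge, so y_c = 3 + 1.15 = 4.15 m and h_c = 4.15 × 0.656059 = 2.72264 m.
A = 4.5 × 2.3 = 10.35 m².
Resultant F = γ·h_c·A = 11.22264 × 2.72264 × 10.35 = 316.246 kN.

F ≈ 316 kN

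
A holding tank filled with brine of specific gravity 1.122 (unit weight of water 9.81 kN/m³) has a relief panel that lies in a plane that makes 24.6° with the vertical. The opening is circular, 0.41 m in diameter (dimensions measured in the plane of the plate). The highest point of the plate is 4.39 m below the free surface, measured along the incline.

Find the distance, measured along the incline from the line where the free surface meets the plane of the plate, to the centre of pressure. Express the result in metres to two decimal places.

y_p = 4.60 m

γ = 1.122 × 9.81 = 11.00682 kN/m³.
The plate makes 24.6° with the vertical, i.e. θ = 90° − 24.6° = 65.4° to the horizontal. Measuring y along the incline from the free-surface line, vertical depth h = y·sinθ with sinθ = 0.909236.
The centroid is at the centre, 0.205 m below the top of the plate, so y_c = 4.39 + 0.205 = 4.595 m and h_c = 4.595 × 0.909236 = 4.17794 m.
A = π(0.205)² = 0.132025 m².
Resultant F = γ·h_c·A = 11.00682 × 4.17794 × 0.132025 = 6.07128 kN.
I_c = πr⁴/4 = π × 0.205⁴/4 = 0.00138709 m⁴.
Centre of pressure: y_p = y_c + I_c/(y_c·A) = 4.595 + 0.00138709/(4.595 × 0.132025) = 4.595 + 0.00228646 = 4.59729 m along the plane.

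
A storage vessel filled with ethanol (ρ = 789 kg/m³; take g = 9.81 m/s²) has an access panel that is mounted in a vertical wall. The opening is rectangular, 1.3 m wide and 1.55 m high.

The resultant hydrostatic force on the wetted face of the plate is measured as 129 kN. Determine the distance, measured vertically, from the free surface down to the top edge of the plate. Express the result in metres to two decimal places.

γ = ρg = 789 × 9.81 / 1000 = 7.74009 kN/m³.
A = 1.3 × 1.55 = 2.015 m².
From F = γ·h_c·A, the centroid depth is h_c = 129/(7.74009 × 2.015) = 8.2712 m.
The centroid lies 1.55/2 = 0.775 m below the top edge, so the top edge sits at h_top = 8.2712 − 0.775 = 7.4962 m below the surface.

d_top ≈ 7.50 m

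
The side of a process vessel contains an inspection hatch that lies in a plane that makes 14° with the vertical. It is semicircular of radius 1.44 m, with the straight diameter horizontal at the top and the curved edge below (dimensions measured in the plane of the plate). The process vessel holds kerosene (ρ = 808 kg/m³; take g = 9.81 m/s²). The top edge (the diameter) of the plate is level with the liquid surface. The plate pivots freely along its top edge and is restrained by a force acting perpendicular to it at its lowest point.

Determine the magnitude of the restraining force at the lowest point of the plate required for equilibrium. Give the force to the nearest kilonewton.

γ = ρg = 808 × 9.81 / 1000 = 7.92648 kN/m³.
The plate makes 14° with the vertical, i.e. θ = 90° − 14° = 76° to the horizontal. Measuring y along the incline from the free-surface line, vertical depth h = y·sinθ with sinθ = 0.970296.
The centroid of a semicircle lies 4r/(3π) = 0.611155 m from the diameter, here below the top edge, so y_c = 0.611155 m and h_c = 0.611155 × 0.970296 = 0.593001 m.
A = πr²/2 = π × 1.44²/2 = 3.2572 m².
Resultant F = γ·h_c·A = 7.92648 × 0.593001 × 3.2572 = 15.3102 kN.
I_c = (π/8 − 8/(9π))·r⁴ = 0.109757 × 1.44⁴ = 0.471935 m⁴.
Centre of pressure: y_p = y_c + I_c/(y_c·A) = 0.611155 + 0.471935/(0.611155 × 3.2572) = 0.611155 + 0.237075 = 0.84823 m along the plane.
The resultant acts 0.611155 + 0.237075 = 0.84823 m (along the plate) below the hinge at the top edge, so the moment about the hinge is M = F × 0.84823 = 15.3102 × 0.84823 = 12.9866 kN·m.
A normal force at the bottom, 1.44 m from the hinge, must supply this moment: P = 12.9866/1.44 = 9.01847 kN.

P ≈ 9 kN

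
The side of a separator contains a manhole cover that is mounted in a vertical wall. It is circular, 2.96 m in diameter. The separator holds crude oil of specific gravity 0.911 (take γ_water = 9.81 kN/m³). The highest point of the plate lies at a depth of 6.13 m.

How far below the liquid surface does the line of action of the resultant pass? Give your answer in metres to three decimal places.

γ = 0.911 × 9.81 = 8.93691 kN/m³.
The centroid is at the centre, 1.48 m below the top of the plate, so the centroid depth is h_c = 6.13 + 1.48 = 7.61 m.
A = π(1.48)² = 6.88134 m².
Resultant F = γ·h_c·A = 8.93691 × 7.61 × 6.88134 = 467.999 kN.
I_c = πr⁴/4 = π × 1.48⁴/4 = 3.76822 m⁴.
Centre of pressure: y_p = y_c + I_c/(y_c·A) = 7.61 + 3.76822/(7.61 × 6.88134) = 7.61 + 0.0719579 = 7.68196 m along the plane.

h_p = 7.682 m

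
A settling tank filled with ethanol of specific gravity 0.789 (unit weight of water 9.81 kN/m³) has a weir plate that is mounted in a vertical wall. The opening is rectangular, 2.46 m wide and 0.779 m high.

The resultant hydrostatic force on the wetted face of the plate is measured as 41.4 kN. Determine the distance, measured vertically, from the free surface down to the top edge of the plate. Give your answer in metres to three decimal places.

d_top ≈ 2.402 m

γ = 0.789 × 9.81 = 7.74009 kN/m³.
A = 2.46 × 0.779 = 1.91634 m².
From F = γ·h_c·A, the centroid depth is h_c = 41.4/(7.74009 × 1.91634) = 2.79114 m.
The centroid lies 0.779/2 = 0.3895 m below the top edge, so the top edge sits at h_top = 2.79114 − 0.3895 = 2.40164 m below the surface.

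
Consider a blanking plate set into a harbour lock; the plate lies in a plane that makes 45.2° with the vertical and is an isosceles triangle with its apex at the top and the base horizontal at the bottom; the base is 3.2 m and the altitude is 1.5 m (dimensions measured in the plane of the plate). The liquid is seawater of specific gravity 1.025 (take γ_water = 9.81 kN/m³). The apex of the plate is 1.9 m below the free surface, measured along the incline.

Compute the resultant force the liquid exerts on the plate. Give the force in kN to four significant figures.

γ = 1.025 × 9.81 = 10.05525 kN/m³.
The plate makes 45.2° with the vertical, i.e. θ = 90° − 45.2° = 44.8° to the horizontal. Measuring y along the incline from the free-surface line, vertical depth h = y·sinθ with sinθ = 0.704634.
With the apex up, the centroid sits 2h/3 = 2 × 1.5/3 = 1 m below the apex, so y_c = 1.9 + 1 = 2.9 m and h_c = 2.9 × 0.704634 = 2.04344 m.
A = ½ × 3.2 × 1.5 = 2.4 m².
Resultant F = γ·h_c·A = 10.05525 × 2.04344 × 2.4 = 49.3135 kN.

F ≈ 49.31 kN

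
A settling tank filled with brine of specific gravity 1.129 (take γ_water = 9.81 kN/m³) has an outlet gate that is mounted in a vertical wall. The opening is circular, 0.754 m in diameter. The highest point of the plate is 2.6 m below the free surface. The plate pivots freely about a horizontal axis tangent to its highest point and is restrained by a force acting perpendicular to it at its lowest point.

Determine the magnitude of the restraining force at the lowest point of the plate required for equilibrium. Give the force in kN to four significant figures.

P ≈ 7.594 kN

γ = 1.129 × 9.81 = 11.07549 kN/m³.
The centroid is at the centre, 0.377 m below the top of the plate, so the centroid depth is h_c = 2.6 + 0.377 = 2.977 m.
A = π(0.377)² = 0.446511 m².
Resultant F = γ·h_c·A = 11.07549 × 2.977 × 0.446511 = 14.7222 kN.
I_c = πr⁴/4 = π × 0.377⁴/4 = 0.0158656 m⁴.
Centre of pressure: y_p = y_c + I_c/(y_c·A) = 2.977 + 0.0158656/(2.977 × 0.446511) = 2.977 + 0.0119356 = 2.98894 m along the plane.
The resultant acts 0.377 + 0.0119356 = 0.388936 m (along the plate) below the hinge at the top edge, so the moment about the hinge is M = F × 0.388936 = 14.7222 × 0.388936 = 5.72599 kN·m.
A normal force at the bottom, 0.754 m from the hinge, must supply this moment: P = 5.72599/0.754 = 7.59415 kN.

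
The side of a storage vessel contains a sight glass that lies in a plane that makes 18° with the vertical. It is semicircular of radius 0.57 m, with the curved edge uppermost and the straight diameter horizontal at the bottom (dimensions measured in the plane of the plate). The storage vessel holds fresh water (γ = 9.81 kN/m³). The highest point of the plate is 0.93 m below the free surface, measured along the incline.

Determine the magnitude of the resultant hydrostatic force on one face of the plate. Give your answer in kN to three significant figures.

γ = 9.81 kN/m³.
The plate makes 18° with the vertical, i.e. θ = 90° − 18° = 72° to the horizontal. Measuring y along the incline from the free-surface line, vertical depth h = y·sinθ with sinθ = 0.951057.
The centroid lies 4r/(3π) = 0.241916 m above the diameter, so r − 4r/(3π) = 0.57 − 0.241916 = 0.328084 m below the topmost point, so y_c = 0.93 + 0.328084 = 1.25808 m and h_c = 1.25808 × 0.951057 = 1.19651 m.
A = πr²/2 = π × 0.57²/2 = 0.510352 m².
Resultant F = γ·h_c·A = 9.81 × 1.19651 × 0.510352 = 5.99039 kN.

F ≈ 5.99 kN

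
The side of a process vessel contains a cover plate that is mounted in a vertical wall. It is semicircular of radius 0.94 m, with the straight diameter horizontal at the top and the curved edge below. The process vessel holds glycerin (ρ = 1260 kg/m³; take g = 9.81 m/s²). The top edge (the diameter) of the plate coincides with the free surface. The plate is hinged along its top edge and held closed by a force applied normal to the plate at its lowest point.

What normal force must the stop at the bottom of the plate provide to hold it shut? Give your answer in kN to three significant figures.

γ = ρg = 1260 × 9.81 / 1000 = 12.3606 kN/m³.
The centroid of a semicircle lies 4r/(3π) = 0.398948 m from the diameter, here below the top edge, so the centroid depth is h_c = 0.398948 m.
A = πr²/2 = π × 0.94²/2 = 1.38796 m².
Resultant F = γ·h_c·A = 12.3606 × 0.398948 × 1.38796 = 6.84436 kN.
I_c = (π/8 − 8/(9π))·r⁴ = 0.109757 × 0.94⁴ = 0.0856927 m⁴.
Centre of pressure: y_p = y_c + I_c/(y_c·A) = 0.398948 + 0.0856927/(0.398948 × 1.38796) = 0.398948 + 0.154757 = 0.553705 m along the plane.
The resultant acts 0.398948 + 0.154757 = 0.553705 m (along the plate) below the hinge at the top edge, so the moment about the hinge is M = F × 0.553705 = 6.84436 × 0.553705 = 3.78976 kN·m.
A normal force at the bottom, 0.94 m from the hinge, must supply this moment: P = 3.78976/0.94 = 4.03166 kN.

P ≈ 4.03 kN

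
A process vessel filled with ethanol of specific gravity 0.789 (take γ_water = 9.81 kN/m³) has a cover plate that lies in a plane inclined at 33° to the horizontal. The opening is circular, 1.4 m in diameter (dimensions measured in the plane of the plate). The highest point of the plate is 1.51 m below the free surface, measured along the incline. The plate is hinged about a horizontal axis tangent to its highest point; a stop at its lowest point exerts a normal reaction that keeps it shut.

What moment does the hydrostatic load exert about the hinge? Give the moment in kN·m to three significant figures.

γ = 0.789 × 9.81 = 7.74009 kN/m³.
Let θ = 33° be the plate's angle to the horizontal; measure y along the incline from where the plane meets the free surface. Vertical depth h = y·sinθ with sinθ = 0.544639.
The centroid is at the centre, 0.7 m below the top of the plate, so y_c = 1.51 + 0.7 = 2.21 m and h_c = 2.21 × 0.544639 = 1.20365 m.
A = π(0.7)² = 1.53938 m².
Resultant F = γ·h_c·A = 7.74009 × 1.20365 × 1.53938 = 14.3414 kN.
I_c = πr⁴/4 = π × 0.7⁴/4 = 0.188574 m⁴.
Centre of pressure: y_p = y_c + I_c/(y_c·A) = 2.21 + 0.188574/(2.21 × 1.53938) = 2.21 + 0.0554298 = 2.26543 m along the plane.
The resultant acts 0.7 + 0.0554298 = 0.75543 m (along the plate) below the hinge at the top edge, so the moment about the hinge is M = F × 0.75543 = 14.3414 × 0.75543 = 10.8339 kN·m.

M ≈ 10.8 kN·m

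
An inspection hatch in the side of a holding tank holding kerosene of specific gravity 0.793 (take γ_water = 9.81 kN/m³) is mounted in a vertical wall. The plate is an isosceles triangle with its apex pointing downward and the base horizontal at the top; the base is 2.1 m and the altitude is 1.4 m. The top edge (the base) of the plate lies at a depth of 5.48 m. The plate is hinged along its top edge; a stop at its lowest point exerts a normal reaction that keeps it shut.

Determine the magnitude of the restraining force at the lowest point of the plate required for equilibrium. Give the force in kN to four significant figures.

γ = 0.793 × 9.81 = 7.77933 kN/m³.
With the apex down, the centroid sits h/3 = 1.4/3 = 0.466667 m below the base (the top edge), so the centroid depth is h_c = 5.48 + 0.466667 = 5.94667 m.
A = ½ × 2.1 × 1.4 = 1.47 m².
Resultant F = γ·h_c·A = 7.77933 × 5.94667 × 1.47 = 68.0038 kN.
I_c = b·h³/36 = 2.1 × 1.4³/36 = 0.160067 m⁴.
Centre of pressure: y_p = y_c + I_c/(y_c·A) = 5.94667 + 0.160067/(5.94667 × 1.47) = 5.94667 + 0.0183109 = 5.96498 m along the plane.
The resultant acts 0.466667 + 0.0183109 = 0.484978 m (along the plate) below the hinge at the top edge, so the moment about the hinge is M = F × 0.484978 = 68.0038 × 0.484978 = 32.9803 kN·m.
A normal force at the bottom, 1.4 m from the hinge, must supply this moment: P = 32.9803/1.4 = 23.5574 kN.

P ≈ 23.56 kN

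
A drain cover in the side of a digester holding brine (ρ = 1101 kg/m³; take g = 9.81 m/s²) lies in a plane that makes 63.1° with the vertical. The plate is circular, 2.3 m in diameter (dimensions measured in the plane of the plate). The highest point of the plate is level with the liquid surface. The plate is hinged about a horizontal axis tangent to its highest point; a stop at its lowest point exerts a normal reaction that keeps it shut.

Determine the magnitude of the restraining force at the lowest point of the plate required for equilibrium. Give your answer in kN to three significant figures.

P ≈ 14.6 kN

γ = ρg = 1101 × 9.81 / 1000 = 10.80081 kN/m³.
The plate makes 63.1° with the vertical, i.e. θ = 90° − 63.1° = 26.9° to the horizontal. Measuring y along the incline from the free-surface line, vertical depth h = y·sinθ with sinθ = 0.452435.
The centroid is at the centre, 1.15 m below the top of the plate, so y_c = 1.15 m and h_c = 1.15 × 0.452435 = 0.5203 m.
A = π(1.15)² = 4.15476 m².
Resultant F = γ·h_c·A = 10.80081 × 0.5203 × 4.15476 = 23.3483 kN.
I_c = πr⁴/4 = π × 1.15⁴/4 = 1.37367 m⁴.
Centre of pressure: y_p = y_c + I_c/(y_c·A) = 1.15 + 1.37367/(1.15 × 4.15476) = 1.15 + 0.287501 = 1.4375 m along the plane.
The resultant acts 1.15 + 0.287501 = 1.4375 m (along the plate) below the hinge at the top edge, so the moment about the hinge is M = F × 1.4375 = 23.3483 × 1.4375 = 33.5632 kN·m.
A normal force at the bottom, 2.3 m from the hinge, must supply this moment: P = 33.5632/2.3 = 14.5927 kN.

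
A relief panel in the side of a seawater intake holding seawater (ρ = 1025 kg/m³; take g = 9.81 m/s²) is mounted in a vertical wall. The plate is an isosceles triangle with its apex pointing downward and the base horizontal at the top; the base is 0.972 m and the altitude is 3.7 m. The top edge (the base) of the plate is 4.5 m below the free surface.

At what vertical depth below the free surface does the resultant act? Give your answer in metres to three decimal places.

h_p = 5.866 m

γ = ρg = 1025 × 9.81 / 1000 = 10.05525 kN/m³.
With the apex down, the centroid sits h/3 = 3.7/3 = 1.23333 m below the base (the top edge), so the centroid depth is h_c = 4.5 + 1.23333 = 5.73333 m.
A = ½ × 0.972 × 3.7 = 1.7982 m².
Resultant F = γ·h_c·A = 10.05525 × 5.73333 × 1.7982 = 103.666 kN.
I_c = b·h³/36 = 0.972 × 3.7³/36 = 1.36763 m⁴.
Centre of pressure: y_p = y_c + I_c/(y_c·A) = 5.73333 + 1.36763/(5.73333 × 1.7982) = 5.73333 + 0.132655 = 5.86598 m along the plane.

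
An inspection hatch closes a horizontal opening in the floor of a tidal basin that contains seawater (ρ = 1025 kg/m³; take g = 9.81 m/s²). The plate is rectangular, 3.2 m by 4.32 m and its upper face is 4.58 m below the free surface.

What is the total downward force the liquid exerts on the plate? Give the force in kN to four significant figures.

γ = ρg = 1025 × 9.81 / 1000 = 10.05525 kN/m³.
The plate is horizontal, so pressure is uniform at p = γ·h = 10.05525 × 4.58 = 46.053 kN/m².
A = 3.2 × 4.32 = 13.824 m².
F = p·A = 46.053 × 13.824 = 636.637 kN.

F ≈ 636.6 kN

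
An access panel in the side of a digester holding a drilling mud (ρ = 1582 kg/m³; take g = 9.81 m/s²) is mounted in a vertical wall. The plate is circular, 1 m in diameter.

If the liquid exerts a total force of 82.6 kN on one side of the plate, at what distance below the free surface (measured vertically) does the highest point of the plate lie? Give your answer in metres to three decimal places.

γ = ρg = 1582 × 9.81 / 1000 = 15.51942 kN/m³.
A = π(0.5)² = 0.785398 m².
From F = γ·h_c·A, the centroid depth is h_c = 82.6/(15.51942 × 0.785398) = 6.77665 m.
The centroid is at the centre, 0.5 m below the top of the plate, so the highest point sits at h_top = 6.77665 − 0.5 = 6.27665 m below the surface.

d_top ≈ 6.277 m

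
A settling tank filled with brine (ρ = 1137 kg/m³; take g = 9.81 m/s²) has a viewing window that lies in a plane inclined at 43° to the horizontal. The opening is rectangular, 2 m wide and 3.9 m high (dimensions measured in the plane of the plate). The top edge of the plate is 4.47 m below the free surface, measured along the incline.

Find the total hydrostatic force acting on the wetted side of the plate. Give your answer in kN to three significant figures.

F ≈ 381 kN

γ = ρg = 1137 × 9.81 / 1000 = 11.15397 kN/m³.
Let θ = 43° be the plate's angle to the horizontal; measure y along the incline from where the plane meets the free surface. Vertical depth h = y·sinθ with sinθ = 0.681998.
The centroid lies 3.9/2 = 1.95 m below the top edge, so y_c = 4.47 + 1.95 = 6.42 m and h_c = 6.42 × 0.681998 = 4.37843 m.
A = 2 × 3.9 = 7.8 m².
Resultant F = γ·h_c·A = 11.15397 × 4.37843 × 7.8 = 380.928 kN.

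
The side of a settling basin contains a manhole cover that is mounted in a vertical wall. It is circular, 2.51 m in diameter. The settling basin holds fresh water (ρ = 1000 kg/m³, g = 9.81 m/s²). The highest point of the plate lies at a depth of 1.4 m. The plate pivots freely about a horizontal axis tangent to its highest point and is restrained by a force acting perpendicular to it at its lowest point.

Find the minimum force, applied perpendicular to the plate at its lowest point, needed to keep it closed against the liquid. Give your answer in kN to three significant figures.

P ≈ 72.1 kN

γ = ρg = 1000 × 9.81 = 9810 N/m³ = 9.81 kN/m³.
The centroid is at the centre, 1.255 m below the top of the plate, so the centroid depth is h_c = 1.4 + 1.255 = 2.655 m.
A = π(1.255)² = 4.94809 m².
Resultant F = γ·h_c·A = 9.81 × 2.655 × 4.94809 = 128.876 kN.
I_c = πr⁴/4 = π × 1.255⁴/4 = 1.94834 m⁴.
Centre of pressure: y_p = y_c + I_c/(y_c·A) = 2.655 + 1.94834/(2.655 × 4.94809) = 2.655 + 0.148307 = 2.80331 m along the plane.
The resultant acts 1.255 + 0.148307 = 1.40331 m (along the plate) below the hinge at the top edge, so the moment about the hinge is M = F × 1.40331 = 128.876 × 1.40331 = 180.853 kN·m.
A normal force at the bottom, 2.51 m from the hinge, must supply this moment: P = 180.853/2.51 = 72.053 kN.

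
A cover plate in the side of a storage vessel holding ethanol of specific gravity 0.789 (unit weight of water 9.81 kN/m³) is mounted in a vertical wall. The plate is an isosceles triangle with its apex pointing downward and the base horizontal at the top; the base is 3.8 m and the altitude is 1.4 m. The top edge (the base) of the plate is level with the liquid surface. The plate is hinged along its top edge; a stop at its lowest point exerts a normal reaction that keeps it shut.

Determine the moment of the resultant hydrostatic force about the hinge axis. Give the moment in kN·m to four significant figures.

γ = 0.789 × 9.81 = 7.74009 kN/m³.
With the apex down, the centroid sits h/3 = 1.4/3 = 0.466667 m below the base (the top edge), so the centroid depth is h_c = 0.466667 m.
A = ½ × 3.8 × 1.4 = 2.66 m².
Resultant F = γ·h_c·A = 7.74009 × 0.466667 × 2.66 = 9.60804 kN.
I_c = b·h³/36 = 3.8 × 1.4³/36 = 0.289644 m⁴.
Centre of pressure: y_p = y_c + I_c/(y_c·A) = 0.466667 + 0.289644/(0.466667 × 2.66) = 0.466667 + 0.233333 = 0.7 m along the plane.
The resultant acts 0.466667 + 0.233333 = 0.7 m (along the plate) below the hinge at the top edge, so the moment about the hinge is M = F × 0.7 = 9.60804 × 0.7 = 6.72563 kN·m.

M ≈ 6.726 kN·m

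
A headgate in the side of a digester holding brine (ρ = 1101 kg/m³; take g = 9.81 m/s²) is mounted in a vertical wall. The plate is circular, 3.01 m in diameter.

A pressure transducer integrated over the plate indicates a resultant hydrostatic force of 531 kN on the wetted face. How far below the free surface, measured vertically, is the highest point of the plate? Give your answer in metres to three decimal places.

d_top ≈ 5.404 m

γ = ρg = 1101 × 9.81 / 1000 = 10.80081 kN/m³.
A = π(1.505)² = 7.11579 m².
From F = γ·h_c·A, the centroid depth is h_c = 531/(10.80081 × 7.11579) = 6.909 m.
The centroid is at the centre, 1.505 m below the top of the plate, so the highest point sits at h_top = 6.909 − 1.505 = 5.404 m below the surface.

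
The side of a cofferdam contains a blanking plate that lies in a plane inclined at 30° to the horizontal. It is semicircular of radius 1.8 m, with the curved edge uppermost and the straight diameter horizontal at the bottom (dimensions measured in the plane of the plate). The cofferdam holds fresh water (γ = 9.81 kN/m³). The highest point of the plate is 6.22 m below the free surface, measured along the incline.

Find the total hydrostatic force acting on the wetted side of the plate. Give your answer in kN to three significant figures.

γ = 9.81 kN/m³.
Let θ = 30° be the plate's angle to the horizontal; measure y along the incline from where the plane meets the free surface. Vertical depth h = y·sinθ with sinθ = 0.500000.
The centroid lies 4r/(3π) = 0.763944 m above the diameter, so r − 4r/(3π) = 1.8 − 0.763944 = 1.03606 m below the topmost point, so y_c = 6.22 + 1.03606 = 7.25606 m and h_c = 7.25606 × 0.500000 = 3.62803 m.
A = πr²/2 = π × 1.8²/2 = 5.08938 m².
Resultant F = γ·h_c·A = 9.81 × 3.62803 × 5.08938 = 181.136 kN.

F ≈ 181 kN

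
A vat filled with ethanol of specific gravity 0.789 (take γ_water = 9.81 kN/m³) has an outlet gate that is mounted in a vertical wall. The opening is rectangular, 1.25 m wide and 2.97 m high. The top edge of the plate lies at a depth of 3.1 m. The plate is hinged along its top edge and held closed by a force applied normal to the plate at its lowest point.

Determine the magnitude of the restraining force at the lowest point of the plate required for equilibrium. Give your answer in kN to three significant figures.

γ = 0.789 × 9.81 = 7.74009 kN/m³.
The centroid lies 2.97/2 = 1.485 m below the top edge, so the centroid depth is h_c = 3.1 + 1.485 = 4.585 m.
A = 1.25 × 2.97 = 3.7125 m².
Resultant F = γ·h_c·A = 7.74009 × 4.585 × 3.7125 = 131.75 kN.
I_c = b·h³/12 = 1.25 × 2.97³/12 = 2.72897 m⁴.
Centre of pressure: y_p = y_c + I_c/(y_c·A) = 4.585 + 2.72897/(4.585 × 3.7125) = 4.585 + 0.160322 = 4.74532 m along the plane.
The resultant acts 1.485 + 0.160322 = 1.64532 m (along the plate) below the hinge at the top edge, so the moment about the hinge is M = F × 1.64532 = 131.75 × 1.64532 = 216.771 kN·m.
A normal force at the bottom, 2.97 m from the hinge, must supply this moment: P = 216.771/2.97 = 72.9869 kN.

P ≈ 73.0 kN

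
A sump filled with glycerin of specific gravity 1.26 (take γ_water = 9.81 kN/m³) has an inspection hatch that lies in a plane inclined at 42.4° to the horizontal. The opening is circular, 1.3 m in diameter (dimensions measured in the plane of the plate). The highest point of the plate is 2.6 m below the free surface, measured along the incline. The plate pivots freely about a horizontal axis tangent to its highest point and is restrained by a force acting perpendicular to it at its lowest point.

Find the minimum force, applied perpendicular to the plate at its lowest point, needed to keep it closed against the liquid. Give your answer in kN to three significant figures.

γ = 1.26 × 9.81 = 12.3606 kN/m³.
Let θ = 42.4° be the plate's angle to the horizontal; measure y along the incline from where the plane meets the free surface. Vertical depth h = y·sinθ with sinθ = 0.674302.
The centroid is at the centre, 0.65 m below the top of the plate, so y_c = 2.6 + 0.65 = 3.25 m and h_c = 3.25 × 0.674302 = 2.19148 m.
A = π(0.65)² = 1.32732 m².
Resultant F = γ·h_c·A = 12.3606 × 2.19148 × 1.32732 = 35.9545 kN.
I_c = πr⁴/4 = π × 0.65⁴/4 = 0.140198 m⁴.
Centre of pressure: y_p = y_c + I_c/(y_c·A) = 3.25 + 0.140198/(3.25 × 1.32732) = 3.25 + 0.0325 = 3.2825 m along the plane.
The resultant acts 0.65 + 0.0325 = 0.6825 m (along the plate) below the hinge at the top edge, so the moment about the hinge is M = F × 0.6825 = 35.9545 × 0.6825 = 24.5389 kN·m.
A normal force at the bottom, 1.3 m from the hinge, must supply this moment: P = 24.5389/1.3 = 18.8761 kN.

P ≈ 18.9 kN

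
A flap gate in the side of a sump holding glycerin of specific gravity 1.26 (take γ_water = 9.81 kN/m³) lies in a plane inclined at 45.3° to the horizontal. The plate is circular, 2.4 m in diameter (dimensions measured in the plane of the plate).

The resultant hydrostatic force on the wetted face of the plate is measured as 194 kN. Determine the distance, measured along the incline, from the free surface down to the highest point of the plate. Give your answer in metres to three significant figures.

γ = 1.26 × 9.81 = 12.3606 kN/m³.
A = π(1.2)² = 4.52389 m².
From F = γ·h_c·A, the centroid depth is h_c = 194/(12.3606 × 4.52389) = 3.46937 m.
Let θ = 45.3° be the plate's angle to the horizontal; measure y along the incline from where the plane meets the free surface. Vertical depth h = y·sinθ with sinθ = 0.710799.
Along the incline, y_c = h_c/sinθ = 3.46937/0.710799 = 4.88094 m.
The centroid is at the centre, 1.2 m below the top of the plate, so the highest point sits at y_top = 4.88094 − 1.2 = 3.68094 m along the incline.

y_top ≈ 3.68 m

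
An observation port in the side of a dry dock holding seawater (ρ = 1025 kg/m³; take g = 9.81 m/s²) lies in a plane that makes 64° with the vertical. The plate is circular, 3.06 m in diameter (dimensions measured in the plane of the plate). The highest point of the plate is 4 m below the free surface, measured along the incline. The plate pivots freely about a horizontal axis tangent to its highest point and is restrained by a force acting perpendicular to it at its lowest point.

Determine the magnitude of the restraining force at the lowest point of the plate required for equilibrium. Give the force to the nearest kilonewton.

γ = ρg = 1025 × 9.81 / 1000 = 10.05525 kN/m³.
The plate makes 64° with the vertical, i.e. θ = 90° − 64° = 26° to the horizontal. Measuring y along the incline from the free-surface line, vertical depth h = y·sinθ with sinθ = 0.438371.
The centroid is at the centre, 1.53 m below the top of the plate, so y_c = 4 + 1.53 = 5.53 m and h_c = 5.53 × 0.438371 = 2.42419 m.
A = π(1.53)² = 7.35415 m².
Resultant F = γ·h_c·A = 10.05525 × 2.42419 × 7.35415 = 179.264 kN.
I_c = πr⁴/4 = π × 1.53⁴/4 = 4.30383 m⁴.
Centre of pressure: y_p = y_c + I_c/(y_c·A) = 5.53 + 4.30383/(5.53 × 7.35415) = 5.53 + 0.105827 = 5.63583 m along the plane.
The resultant acts 1.53 + 0.105827 = 1.63583 m (along the plate) below the hinge at the top edge, so the moment about the hinge is M = F × 1.63583 = 179.264 × 1.63583 = 293.245 kN·m.
A normal force at the bottom, 3.06 m from the hinge, must supply this moment: P = 293.245/3.06 = 95.8317 kN.

P ≈ 96 kN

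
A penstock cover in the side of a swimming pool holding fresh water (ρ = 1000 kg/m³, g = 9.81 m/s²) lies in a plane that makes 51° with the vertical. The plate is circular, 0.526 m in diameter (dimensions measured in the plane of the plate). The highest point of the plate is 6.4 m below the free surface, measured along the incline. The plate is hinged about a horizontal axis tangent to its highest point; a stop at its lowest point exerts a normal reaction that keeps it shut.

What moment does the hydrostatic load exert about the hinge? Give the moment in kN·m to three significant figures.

γ = ρg = 1000 × 9.81 = 9810 N/m³ = 9.81 kN/m³.
The plate makes 51° with the vertical, i.e. θ = 90° − 51° = 39° to the horizontal. Measuring y along the incline from the free-surface line, vertical depth h = y·sinθ with sinθ = 0.629320.
The centroid is at the centre, 0.263 m below the top of the plate, so y_c = 6.4 + 0.263 = 6.663 m and h_c = 6.663 × 0.629320 = 4.19316 m.
A = π(0.263)² = 0.217301 m².
Resultant F = γ·h_c·A = 9.81 × 4.19316 × 0.217301 = 8.93865 kN.
I_c = πr⁴/4 = π × 0.263⁴/4 = 0.00375762 m⁴.
Centre of pressure: y_p = y_c + I_c/(y_c·A) = 6.663 + 0.00375762/(6.663 × 0.217301) = 6.663 + 0.00259526 = 6.6656 m along the plane.
The resultant acts 0.263 + 0.00259526 = 0.265595 m (along the plate) below the hinge at the top edge, so the moment about the hinge is M = F × 0.265595 = 8.93865 × 0.265595 = 2.37406 kN·m.

M ≈ 2.37 kN·m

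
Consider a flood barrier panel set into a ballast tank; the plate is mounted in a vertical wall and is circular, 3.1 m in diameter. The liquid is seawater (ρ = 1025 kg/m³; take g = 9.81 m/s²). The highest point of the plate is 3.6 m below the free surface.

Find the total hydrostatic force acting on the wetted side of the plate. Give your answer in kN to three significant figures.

γ = ρg = 1025 × 9.81 / 1000 = 10.05525 kN/m³.
The centroid is at the centre, 1.55 m below the top of the plate, so the centroid depth is h_c = 3.6 + 1.55 = 5.15 m.
A = π(1.55)² = 7.54768 m².
Resultant F = γ·h_c·A = 10.05525 × 5.15 × 7.54768 = 390.853 kN.

F ≈ 391 kN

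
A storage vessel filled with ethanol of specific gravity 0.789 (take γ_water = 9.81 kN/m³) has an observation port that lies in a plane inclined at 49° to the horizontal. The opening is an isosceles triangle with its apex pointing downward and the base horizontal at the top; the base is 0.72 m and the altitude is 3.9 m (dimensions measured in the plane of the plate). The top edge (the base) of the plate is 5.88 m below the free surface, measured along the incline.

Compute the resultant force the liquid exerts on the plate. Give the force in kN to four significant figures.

F ≈ 58.89 kN

γ = 0.789 × 9.81 = 7.74009 kN/m³.
Let θ = 49° be the plate's angle to the horizontal; measure y along the incline from where the plane meets the free surface. Vertical depth h = y·sinθ with sinθ = 0.754710.
With the apex down, the centroid sits h/3 = 3.9/3 = 1.3 m below the base (the top edge), so y_c = 5.88 + 1.3 = 7.18 m and h_c = 7.18 × 0.754710 = 5.41882 m.
A = ½ × 0.72 × 3.9 = 1.404 m².
Resultant F = γ·h_c·A = 7.74009 × 5.41882 × 1.404 = 58.8868 kN.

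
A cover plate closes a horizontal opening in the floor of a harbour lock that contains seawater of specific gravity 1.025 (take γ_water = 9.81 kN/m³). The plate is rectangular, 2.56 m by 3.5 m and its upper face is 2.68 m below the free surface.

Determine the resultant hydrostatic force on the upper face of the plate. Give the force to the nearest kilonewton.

F ≈ 241 kN

γ = 1.025 × 9.81 = 10.05525 kN/m³.
The plate is horizontal, so pressure is uniform at p = γ·h = 10.05525 × 2.68 = 26.9481 kN/m².
A = 2.56 × 3.5 = 8.96 m².
F = p·A = 26.9481 × 8.96 = 241.455 kN.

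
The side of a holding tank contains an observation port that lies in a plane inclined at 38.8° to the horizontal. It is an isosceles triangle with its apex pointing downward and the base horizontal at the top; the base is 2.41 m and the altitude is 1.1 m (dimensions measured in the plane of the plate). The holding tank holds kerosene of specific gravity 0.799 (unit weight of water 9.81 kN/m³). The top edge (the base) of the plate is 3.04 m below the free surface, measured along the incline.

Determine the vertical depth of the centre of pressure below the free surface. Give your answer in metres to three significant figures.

γ = 0.799 × 9.81 = 7.83819 kN/m³.
Let θ = 38.8° be the plate's angle to the horizontal; measure y along the incline from where the plane meets the free surface. Vertical depth h = y·sinθ with sinθ = 0.626604.
With the apex down, the centroid sits h/3 = 1.1/3 = 0.366667 m below the base (the top edge), so y_c = 3.04 + 0.366667 = 3.40667 m and h_c = 3.40667 × 0.626604 = 2.13463 m.
A = ½ × 2.41 × 1.1 = 1.3255 m².
Resultant F = γ·h_c·A = 7.83819 × 2.13463 × 1.3255 = 22.1778 kN.
I_c = b·h³/36 = 2.41 × 1.1³/36 = 0.0891031 m⁴.
Centre of pressure: y_p = y_c + I_c/(y_c·A) = 3.40667 + 0.0891031/(3.40667 × 1.3255) = 3.40667 + 0.0197325 = 3.4264 m along the plane.
Vertically, h_p = y_p·sinθ = 3.4264 × 0.626604 = 2.147 m.

h_p = 2.15 m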